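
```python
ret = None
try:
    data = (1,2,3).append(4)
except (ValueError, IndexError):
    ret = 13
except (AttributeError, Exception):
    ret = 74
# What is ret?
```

Step-by-step execution trace:
1. `data = (1,2,3).append(4)` raises AttributeError.
2. `except (ValueError, IndexError)` does not match AttributeError; skipped.
3. `except (AttributeError, Exception)` matches (AttributeError is in the tuple) → ret = 74.
Result: 74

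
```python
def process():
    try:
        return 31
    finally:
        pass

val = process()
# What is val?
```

Step-by-step execution trace:
1. `process()` enters try: `return 31` sets pending return value 31.
2. Before returning, `finally: pass` runs (no effect).
3. process() returns 31 → val = 31.
Result: 31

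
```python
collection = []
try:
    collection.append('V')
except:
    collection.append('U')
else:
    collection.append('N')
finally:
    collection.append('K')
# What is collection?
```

Step-by-step execution trace:
1. try: `collection.append('V')` → collection = ['V']. No exception raised.
2. `except` is skipped.
3. `else` runs: `collection.append('N')` → collection = ['V', 'N'].
4. `finally` always runs: `collection.append('K')` → collection = ['V', 'N', 'K'].
Result: ['V', 'N', 'K']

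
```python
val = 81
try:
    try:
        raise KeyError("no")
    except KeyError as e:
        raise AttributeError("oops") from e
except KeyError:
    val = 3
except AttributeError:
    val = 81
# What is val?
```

Step-by-step execution trace:
1. Inner try raises KeyError; inner `except KeyError as e` catches it.
2. `raise AttributeError(...) from e` raises AttributeError (KeyError is attached as __cause__, but only AttributeError is active).
3. Outer `except KeyError` does not match AttributeError; skipped.
4. Outer `except AttributeError` matches → val = 81.
Result: 81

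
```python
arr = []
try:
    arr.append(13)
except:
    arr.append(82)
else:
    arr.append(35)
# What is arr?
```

Step-by-step execution trace:
1. try: `arr.append(13)` → arr = [13]. No exception raised.
2. `except` is skipped.
3. `else` runs (try completed without exception): `arr.append(35)` → arr = [13, 35].
Result: [13, 35]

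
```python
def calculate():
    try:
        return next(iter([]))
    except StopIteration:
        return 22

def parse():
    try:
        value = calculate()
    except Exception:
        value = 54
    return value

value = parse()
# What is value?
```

Step-by-step execution trace:
1. `parse()` calls `calculate()`.
2. In calculate: `next(iter([]))` raises StopIteration; `except StopIteration` catches it → returns 22.
3. In parse: `value = calculate()` → value = 22. No exception reaches parse.
4. `except Exception` is skipped; parse returns 22.
5. value = 22.
Result: 22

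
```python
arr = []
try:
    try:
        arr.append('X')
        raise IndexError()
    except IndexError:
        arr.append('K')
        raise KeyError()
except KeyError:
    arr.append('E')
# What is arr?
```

Step-by-step execution trace:
1. Inner try: `arr.append('X')` → arr = ['X'].
2. `raise IndexError()` raises IndexError.
3. Inner `except IndexError` matches → `arr.append('K')` → arr = ['X', 'K'].
4. `raise KeyError()` raises KeyError; propagates to outer try.
5. Outer `except KeyError` matches → `arr.append('E')` → arr = ['X', 'K', 'E'].
Result: ['X', 'K', 'E']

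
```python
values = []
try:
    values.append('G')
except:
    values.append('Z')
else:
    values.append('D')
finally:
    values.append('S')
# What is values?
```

Step-by-step execution trace:
1. try: `values.append('G')` → values = ['G']. No exception raised.
2. `except` is skipped.
3. `else` runs: `values.append('D')` → values = ['G', 'D'].
4. `finally` always runs: `values.append('S')` → values = ['G', 'D', 'S'].
Result: ['G', 'D', 'S']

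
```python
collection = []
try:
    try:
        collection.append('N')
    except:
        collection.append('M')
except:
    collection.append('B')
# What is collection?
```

Step-by-step execution trace:
1. Inner try: `collection.append('N')` → collection = ['N']. No exception raised.
2. Inner `except` is skipped.
3. Inner try completes normally; outer `except` is skipped.
Result: ['N']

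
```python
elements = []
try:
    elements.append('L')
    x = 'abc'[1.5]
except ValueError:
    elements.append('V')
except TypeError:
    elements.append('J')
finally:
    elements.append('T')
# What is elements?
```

Step-by-step execution trace:
1. try: `elements.append('L')` → elements = ['L'].
2. `x = 'abc'[1.5]` raises TypeError.
3. `except ValueError` does not match TypeError; skipped.
4. `except TypeError` matches → `elements.append('J')` → elements = ['L', 'J'].
5. finally always runs: `elements.append('T')` → elements = ['L', 'J', 'T'].
Result: ['L', 'J', 'T']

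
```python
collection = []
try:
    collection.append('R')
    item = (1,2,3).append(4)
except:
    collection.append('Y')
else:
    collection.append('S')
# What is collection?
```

Step-by-step execution trace:
1. try: `collection.append('R')` → collection = ['R'].
2. `item = (1,2,3).append(4)` raises AttributeError.
3. bare `except` matches → `collection.append('Y')` → collection = ['R', 'Y'].
4. `else` is skipped (an exception was raised).
Result: ['R', 'Y']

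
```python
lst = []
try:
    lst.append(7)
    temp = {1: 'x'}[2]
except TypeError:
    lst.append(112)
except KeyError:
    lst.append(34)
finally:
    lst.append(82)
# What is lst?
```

Step-by-step execution trace:
1. try: `lst.append(7)` → lst = [7].
2. `temp = {1: 'x'}[2]` raises KeyError.
3. `except TypeError` does not match KeyError; skipped.
4. `except KeyError` matches → `lst.append(34)` → lst = [7, 34].
5. finally always runs: `lst.append(82)` → lst = [7, 34, 82].
Result: [7, 34, 82]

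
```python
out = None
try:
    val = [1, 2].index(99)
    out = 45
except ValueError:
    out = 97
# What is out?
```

Step-by-step execution trace:
1. `val = [1, 2].index(99)` raises ValueError.
2. `out = 45` is not reached.
3. `except ValueError` matches → out = 97.
Result: 97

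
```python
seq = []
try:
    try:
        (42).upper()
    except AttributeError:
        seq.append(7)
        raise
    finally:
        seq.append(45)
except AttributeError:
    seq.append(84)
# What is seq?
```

Step-by-step execution trace:
1. Inner try: `(42).upper()` raises AttributeError.
2. Inner `except AttributeError` matches → `seq.append(7)` → seq = [7].
3. bare `raise` re-raises AttributeError.
4. Inner `finally` runs during unwinding: `seq.append(45)` → seq = [7, 45].
5. Outer `except AttributeError` matches → `seq.append(84)` → seq = [7, 45, 84].
Result: [7, 45, 84]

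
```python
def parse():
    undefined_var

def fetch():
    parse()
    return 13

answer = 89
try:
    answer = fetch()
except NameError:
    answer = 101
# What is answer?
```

Step-by-step execution trace:
1. answer starts at 89.
2. try: `fetch()` calls `parse()`.
3. `parse()` evaluates `undefined_var`, which raises NameError; it propagates through fetch (uncaught).
4. `return 13` in fetch is not reached; the assignment to answer does not complete.
5. `except NameError` matches → answer = 101.
Result: 101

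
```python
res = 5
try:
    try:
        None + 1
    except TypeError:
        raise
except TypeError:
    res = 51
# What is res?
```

Step-by-step execution trace:
1. Inner try: `None + 1` raises TypeError.
2. Inner `except TypeError` matches; bare `raise` re-raises the same TypeError.
3. Outer `except TypeError` matches → res = 51.
Result: 51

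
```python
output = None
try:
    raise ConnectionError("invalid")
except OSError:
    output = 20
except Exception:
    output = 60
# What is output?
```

Step-by-step execution trace:
1. `raise ConnectionError(...)` raises ConnectionError.
2. `except OSError` matches (ConnectionError is a subclass of OSError) → output = 20.
3. `except Exception` is not reached.
Result: 20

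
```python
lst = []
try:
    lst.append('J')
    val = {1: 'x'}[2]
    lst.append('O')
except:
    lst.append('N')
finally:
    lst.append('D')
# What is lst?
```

Step-by-step execution trace:
1. try: `lst.append('J')` → lst = ['J'].
2. `val = {1: 'x'}[2]` raises KeyError; `lst.append('O')` is not reached.
3. bare `except` matches → `lst.append('N')` → lst = ['J', 'N'].
4. finally always runs: `lst.append('D')` → lst = ['J', 'N', 'D'].
Result: ['J', 'N', 'D']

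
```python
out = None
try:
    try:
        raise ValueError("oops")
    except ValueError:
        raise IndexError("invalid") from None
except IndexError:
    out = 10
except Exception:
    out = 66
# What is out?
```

Step-by-step execution trace:
1. Inner try raises ValueError; inner `except ValueError` catches it.
2. `raise IndexError(...) from None` raises IndexError (from None suppresses __context__, but the active exception is still IndexError).
3. Outer `except IndexError` matches → out = 10.
4. `except Exception` is not reached.
Result: 10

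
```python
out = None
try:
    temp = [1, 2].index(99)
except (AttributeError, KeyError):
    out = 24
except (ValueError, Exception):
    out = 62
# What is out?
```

Step-by-step execution trace:
1. `temp = [1, 2].index(99)` raises ValueError.
2. `except (AttributeError, KeyError)` does not match ValueError; skipped.
3. `except (ValueError, Exception)` matches (ValueError is in the tuple) → out = 62.
Result: 62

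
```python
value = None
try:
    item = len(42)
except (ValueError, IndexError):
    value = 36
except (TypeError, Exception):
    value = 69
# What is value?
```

Step-by-step execution trace:
1. `item = len(42)` raises TypeError.
2. `except (ValueError, IndexError)` does not match TypeError; skipped.
3. `except (TypeError, Exception)` matches (TypeError is in the tuple) → value = 69.
Result: 69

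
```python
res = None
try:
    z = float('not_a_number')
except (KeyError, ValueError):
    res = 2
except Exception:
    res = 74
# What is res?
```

Step-by-step execution trace:
1. `z = float('not_a_number')` raises ValueError.
2. `except (KeyError, ValueError)` matches (ValueError is in the tuple) → res = 2.
3. `except Exception` is not reached.
Result: 2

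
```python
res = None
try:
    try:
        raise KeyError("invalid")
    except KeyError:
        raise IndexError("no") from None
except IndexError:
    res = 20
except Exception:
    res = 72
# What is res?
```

Step-by-step execution trace:
1. Inner try raises KeyError; inner `except KeyError` catches it.
2. `raise IndexError(...) from None` raises IndexError (from None suppresses __context__, but the active exception is still IndexError).
3. Outer `except IndexError` matches → res = 20.
4. `except Exception` is not reached.
Result: 20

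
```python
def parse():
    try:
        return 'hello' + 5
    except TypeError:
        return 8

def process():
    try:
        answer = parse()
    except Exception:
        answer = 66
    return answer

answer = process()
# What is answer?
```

Step-by-step execution trace:
1. `process()` calls `parse()`.
2. In parse: `'hello' + 5` raises TypeError; `except TypeError` catches it → returns 8.
3. In process: `answer = parse()` → answer = 8. No exception reaches process.
4. `except Exception` is skipped; process returns 8.
5. answer = 8.
Result: 8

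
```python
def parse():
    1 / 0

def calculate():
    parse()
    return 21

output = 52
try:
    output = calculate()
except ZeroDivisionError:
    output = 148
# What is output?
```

Step-by-step execution trace:
1. output starts at 52.
2. try: `calculate()` calls `parse()`.
3. `parse()` evaluates `1 / 0`, which raises ZeroDivisionError; it propagates through calculate (uncaught).
4. `return 21` in calculate is not reached; the assignment to output does not complete.
5. `except ZeroDivisionError` matches → output = 148.
Result: 148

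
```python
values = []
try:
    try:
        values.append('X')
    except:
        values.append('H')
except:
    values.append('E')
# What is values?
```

Step-by-step execution trace:
1. Inner try: `values.append('X')` → values = ['X']. No exception raised.
2. Inner `except` is skipped.
3. Inner try completes normally; outer `except` is skipped.
Result: ['X']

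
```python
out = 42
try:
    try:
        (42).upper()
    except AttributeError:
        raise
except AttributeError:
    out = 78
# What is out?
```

Step-by-step execution trace:
1. Inner try: `(42).upper()` raises AttributeError.
2. Inner `except AttributeError` matches; bare `raise` re-raises the same AttributeError.
3. Outer `except AttributeError` matches → out = 78.
Result: 78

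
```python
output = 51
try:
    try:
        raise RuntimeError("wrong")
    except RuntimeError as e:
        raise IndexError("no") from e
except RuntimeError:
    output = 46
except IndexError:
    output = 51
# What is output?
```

Step-by-step execution trace:
1. Inner try raises RuntimeError; inner `except RuntimeError as e` catches it.
2. `raise IndexError(...) from e` raises IndexError (RuntimeError is attached as __cause__, but only IndexError is active).
3. Outer `except RuntimeError` does not match IndexError; skipped.
4. Outer `except IndexError` matches → output = 51.
Result: 51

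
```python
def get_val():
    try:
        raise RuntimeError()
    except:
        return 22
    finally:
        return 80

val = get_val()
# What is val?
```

Step-by-step execution trace:
1. `get_val()` enters try: `raise RuntimeError()` raises RuntimeError.
2. bare `except` matches → `return 22` sets pending return value 22.
3. Before returning, `finally: return 80` runs and overrides the pending return.
4. get_val() returns 80 → val = 80.
Result: 80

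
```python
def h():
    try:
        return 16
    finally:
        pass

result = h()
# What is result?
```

Step-by-step execution trace:
1. `h()` enters try: `return 16` sets pending return value 16.
2. Before returning, `finally: pass` runs (no effect).
3. h() returns 16 → result = 16.
Result: 16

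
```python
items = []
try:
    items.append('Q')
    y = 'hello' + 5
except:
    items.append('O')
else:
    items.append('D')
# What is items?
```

Step-by-step execution trace:
1. try: `items.append('Q')` → items = ['Q'].
2. `y = 'hello' + 5` raises TypeError.
3. bare `except` matches → `items.append('O')` → items = ['Q', 'O'].
4. `else` is skipped (an exception was raised).
Result: ['Q', 'O']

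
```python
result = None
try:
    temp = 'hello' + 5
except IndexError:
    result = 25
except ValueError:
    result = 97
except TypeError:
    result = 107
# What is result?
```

Step-by-step execution trace:
1. `temp = 'hello' + 5` raises TypeError.
2. `except IndexError` does not match TypeError; skipped.
3. `except ValueError` does not match TypeError; skipped.
4. `except TypeError` matches → result = 107.
Result: 107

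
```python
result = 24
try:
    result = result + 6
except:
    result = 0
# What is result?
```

Step-by-step execution trace:
1. result starts at 24.
2. try: `result = result + 6` → result = 30. No exception raised.
3. `except` is skipped.
Result: 30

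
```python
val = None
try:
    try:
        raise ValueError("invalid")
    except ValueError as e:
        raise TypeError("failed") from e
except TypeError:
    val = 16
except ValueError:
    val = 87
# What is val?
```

Step-by-step execution trace:
1. Inner try raises ValueError; inner `except ValueError as e` catches it.
2. `raise TypeError(...) from e` raises TypeError (ValueError is attached as __cause__, but only TypeError is active).
3. Outer `except TypeError` matches → val = 16.
4. `except ValueError` is not reached.
Result: 16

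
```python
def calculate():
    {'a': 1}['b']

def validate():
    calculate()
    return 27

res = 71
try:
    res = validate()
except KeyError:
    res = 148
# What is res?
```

Step-by-step execution trace:
1. res starts at 71.
2. try: `validate()` calls `calculate()`.
3. `calculate()` evaluates `{'a': 1}['b']`, which raises KeyError; it propagates through validate (uncaught).
4. `return 27` in validate is not reached; the assignment to res does not complete.
5. `except KeyError` matches → res = 148.
Result: 148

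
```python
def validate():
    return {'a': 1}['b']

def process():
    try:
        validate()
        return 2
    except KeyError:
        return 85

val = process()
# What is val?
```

Step-by-step execution trace:
1. `process()` calls `validate()`.
2. `validate()` evaluates `{'a': 1}['b']`, which raises KeyError; it propagates to the caller.
3. `return 2` is not reached.
4. `except KeyError` in process matches → returns 85.
5. val = 85.
Result: 85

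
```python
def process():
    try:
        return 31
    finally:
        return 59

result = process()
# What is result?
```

Step-by-step execution trace:
1. `process()` enters try: `return 31` sets pending return value 31.
2. Before returning, `finally: return 59` runs and overrides the pending return.
3. process() returns 59 → result = 59.
Result: 59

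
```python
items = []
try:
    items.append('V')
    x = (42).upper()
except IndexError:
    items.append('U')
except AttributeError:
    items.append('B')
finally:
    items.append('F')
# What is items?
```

Step-by-step execution trace:
1. try: `items.append('V')` → items = ['V'].
2. `x = (42).upper()` raises AttributeError.
3. `except IndexError` does not match AttributeError; skipped.
4. `except AttributeError` matches → `items.append('B')` → items = ['V', 'B'].
5. finally always runs: `items.append('F')` → items = ['V', 'B', 'F'].
Result: ['V', 'B', 'F']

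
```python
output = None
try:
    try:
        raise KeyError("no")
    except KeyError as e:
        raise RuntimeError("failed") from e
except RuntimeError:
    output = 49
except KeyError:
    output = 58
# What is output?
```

Step-by-step execution trace:
1. Inner try raises KeyError; inner `except KeyError as e` catches it.
2. `raise RuntimeError(...) from e` raises RuntimeError (KeyError is attached as __cause__, but only RuntimeError is active).
3. Outer `except RuntimeError` matches → output = 49.
4. `except KeyError` is not reached.
Result: 49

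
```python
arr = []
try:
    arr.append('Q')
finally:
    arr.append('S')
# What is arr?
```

Step-by-step execution trace:
1. try: `arr.append('Q')` → arr = ['Q'].
2. The try body completes without raising.
3. finally always runs: `arr.append('S')` → arr = ['Q', 'S'].
Result: ['Q', 'S']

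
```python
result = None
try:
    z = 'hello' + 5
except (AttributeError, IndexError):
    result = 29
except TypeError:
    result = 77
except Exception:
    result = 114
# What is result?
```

Step-by-step execution trace:
1. `z = 'hello' + 5` raises TypeError.
2. `except (AttributeError, IndexError)` does not match TypeError; skipped.
3. `except TypeError` matches (exact type match) → result = 77.
4. `except Exception` is not reached.
Result: 77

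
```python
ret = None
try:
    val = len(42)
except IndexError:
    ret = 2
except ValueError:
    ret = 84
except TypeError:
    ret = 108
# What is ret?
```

Step-by-step execution trace:
1. `val = len(42)` raises TypeError.
2. `except IndexError` does not match TypeError; skipped.
3. `except ValueError` does not match TypeError; skipped.
4. `except TypeError` matches → ret = 108.
Result: 108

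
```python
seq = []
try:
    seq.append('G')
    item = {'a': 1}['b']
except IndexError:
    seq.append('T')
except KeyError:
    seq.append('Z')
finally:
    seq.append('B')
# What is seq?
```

Step-by-step execution trace:
1. try: `seq.append('G')` → seq = ['G'].
2. `item = {'a': 1}['b']` raises KeyError.
3. `except IndexError` does not match KeyError; skipped.
4. `except KeyError` matches → `seq.append('Z')` → seq = ['G', 'Z'].
5. finally always runs: `seq.append('B')` → seq = ['G', 'Z', 'B'].
Result: ['G', 'Z', 'B']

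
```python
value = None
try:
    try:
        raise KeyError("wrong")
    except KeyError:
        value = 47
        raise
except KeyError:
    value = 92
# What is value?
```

Step-by-step execution trace:
1. Inner try: `raise KeyError("wrong")` raises KeyError.
2. Inner `except KeyError` matches → value = 47.
3. bare `raise` re-raises the same KeyError.
4. Outer `except KeyError` matches → value = 92.
Result: 92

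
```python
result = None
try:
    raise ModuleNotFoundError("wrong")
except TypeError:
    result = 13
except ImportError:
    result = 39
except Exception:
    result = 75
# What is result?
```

Step-by-step execution trace:
1. `raise ModuleNotFoundError(...)` raises ModuleNotFoundError.
2. `except TypeError` does not match (ModuleNotFoundError is not a subclass of TypeError); skipped.
3. `except ImportError` matches (ModuleNotFoundError is a subclass of ImportError) → result = 39.
4. `except Exception` is not reached.
Result: 39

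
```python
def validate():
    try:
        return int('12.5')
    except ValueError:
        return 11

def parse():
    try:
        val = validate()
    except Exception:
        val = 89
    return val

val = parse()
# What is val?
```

Step-by-step execution trace:
1. `parse()` calls `validate()`.
2. In validate: `int('12.5')` raises ValueError; `except ValueError` catches it → returns 11.
3. In parse: `val = validate()` → val = 11. No exception reaches parse.
4. `except Exception` is skipped; parse returns 11.
5. val = 11.
Result: 11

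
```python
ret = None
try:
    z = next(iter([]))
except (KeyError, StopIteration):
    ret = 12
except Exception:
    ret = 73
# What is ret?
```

Step-by-step execution trace:
1. `z = next(iter([]))` raises StopIteration.
2. `except (KeyError, StopIteration)` matches (StopIteration is in the tuple) → ret = 12.
3. `except Exception` is not reached.
Result: 12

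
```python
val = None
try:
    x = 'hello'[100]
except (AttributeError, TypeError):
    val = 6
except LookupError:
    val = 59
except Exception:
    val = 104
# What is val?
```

Step-by-step execution trace:
1. `x = 'hello'[100]` raises IndexError.
2. `except (AttributeError, TypeError)` does not match IndexError; skipped.
3. `except LookupError` matches (IndexError is a subclass of LookupError) → val = 59.
4. `except Exception` is not reached.
Result: 59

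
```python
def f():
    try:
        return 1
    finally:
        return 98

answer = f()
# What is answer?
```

Step-by-step execution trace:
1. `f()` enters try: `return 1` sets pending return value 1.
2. Before returning, `finally: return 98` runs and overrides the pending return.
3. f() returns 98 → answer = 98.
Result: 98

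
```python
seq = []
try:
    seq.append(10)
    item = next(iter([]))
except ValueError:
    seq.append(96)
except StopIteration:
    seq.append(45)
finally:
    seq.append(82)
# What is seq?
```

Step-by-step execution trace:
1. try: `seq.append(10)` → seq = [10].
2. `item = next(iter([]))` raises StopIteration.
3. `except ValueError` does not match StopIteration; skipped.
4. `except StopIteration` matches → `seq.append(45)` → seq = [10, 45].
5. finally always runs: `seq.append(82)` → seq = [10, 45, 82].
Result: [10, 45, 82]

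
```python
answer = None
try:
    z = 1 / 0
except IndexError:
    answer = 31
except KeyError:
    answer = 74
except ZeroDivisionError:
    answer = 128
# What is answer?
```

Step-by-step execution trace:
1. `z = 1 / 0` raises ZeroDivisionError.
2. `except IndexError` does not match ZeroDivisionError; skipped.
3. `except KeyError` does not match ZeroDivisionError; skipped.
4. `except ZeroDivisionError` matches → answer = 128.
Result: 128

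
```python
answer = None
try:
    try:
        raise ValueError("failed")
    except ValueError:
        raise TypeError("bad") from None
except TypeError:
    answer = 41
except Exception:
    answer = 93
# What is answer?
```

Step-by-step execution trace:
1. Inner try raises ValueError; inner `except ValueError` catches it.
2. `raise TypeError(...) from None` raises TypeError (from None suppresses __context__, but the active exception is still TypeError).
3. Outer `except TypeError` matches → answer = 41.
4. `except Exception` is not reached.
Result: 41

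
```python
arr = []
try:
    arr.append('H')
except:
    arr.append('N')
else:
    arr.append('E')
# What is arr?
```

Step-by-step execution trace:
1. try: `arr.append('H')` → arr = ['H']. No exception raised.
2. `except` is skipped.
3. `else` runs (try completed without exception): `arr.append('E')` → arr = ['H', 'E'].
Result: ['H', 'E']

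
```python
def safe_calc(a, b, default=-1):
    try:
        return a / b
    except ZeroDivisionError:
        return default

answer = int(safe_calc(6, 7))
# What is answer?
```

Step-by-step execution trace:
1. `safe_calc(6, 7)` enters try: `return 6 / 7` → returns 0.8571428571428571. No exception raised.
2. `except ZeroDivisionError` is skipped.
3. `int(0.8571428571428571)` → 0 → answer = 0.
Result: 0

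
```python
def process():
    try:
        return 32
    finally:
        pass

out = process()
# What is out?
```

Step-by-step execution trace:
1. `process()` enters try: `return 32` sets pending return value 32.
2. Before returning, `finally: pass` runs (no effect).
3. process() returns 32 → out = 32.
Result: 32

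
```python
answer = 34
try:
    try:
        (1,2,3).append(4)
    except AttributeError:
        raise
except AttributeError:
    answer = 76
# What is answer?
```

Step-by-step execution trace:
1. Inner try: `(1,2,3).append(4)` raises AttributeError.
2. Inner `except AttributeError` matches; bare `raise` re-raises the same AttributeError.
3. Outer `except AttributeError` matches → answer = 76.
Result: 76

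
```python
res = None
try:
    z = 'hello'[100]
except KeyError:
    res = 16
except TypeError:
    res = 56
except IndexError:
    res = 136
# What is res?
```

Step-by-step execution trace:
1. `z = 'hello'[100]` raises IndexError.
2. `except KeyError` does not match IndexError; skipped.
3. `except TypeError` does not match IndexError; skipped.
4. `except IndexError` matches → res = 136.
Result: 136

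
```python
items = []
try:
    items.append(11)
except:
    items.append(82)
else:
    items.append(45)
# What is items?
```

Step-by-step execution trace:
1. try: `items.append(11)` → items = [11]. No exception raised.
2. `except` is skipped.
3. `else` runs (try completed without exception): `items.append(45)` → items = [11, 45].
Result: [11, 45]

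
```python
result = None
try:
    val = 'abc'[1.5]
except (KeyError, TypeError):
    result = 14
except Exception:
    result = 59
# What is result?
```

Step-by-step execution trace:
1. `val = 'abc'[1.5]` raises TypeError.
2. `except (KeyError, TypeError)` matches (TypeError is in the tuple) → result = 14.
3. `except Exception` is not reached.
Result: 14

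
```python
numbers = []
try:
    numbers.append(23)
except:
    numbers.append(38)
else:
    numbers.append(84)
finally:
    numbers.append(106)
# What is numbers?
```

Step-by-step execution trace:
1. try: `numbers.append(23)` → numbers = [23]. No exception raised.
2. `except` is skipped.
3. `else` runs: `numbers.append(84)` → numbers = [23, 84].
4. `finally` always runs: `numbers.append(106)` → numbers = [23, 84, 106].
Result: [23, 84, 106]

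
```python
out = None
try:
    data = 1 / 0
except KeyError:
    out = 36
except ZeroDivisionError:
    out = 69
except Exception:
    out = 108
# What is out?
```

Step-by-step execution trace:
1. `data = 1 / 0` raises ZeroDivisionError.
2. `except KeyError` does not match ZeroDivisionError; skipped.
3. `except ZeroDivisionError` matches → out = 69.
4. Remaining except clauses are skipped.
Result: 69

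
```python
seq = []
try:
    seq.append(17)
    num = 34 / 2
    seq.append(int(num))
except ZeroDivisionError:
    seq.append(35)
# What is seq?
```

Step-by-step execution trace:
1. try: `seq.append(17)` → seq = [17].
2. `num = 34 / 2` → num = 17.0. No exception raised.
3. `seq.append(int(num))` → seq = [17, 17].
4. `except ZeroDivisionError` is skipped (no exception was raised).
Result: [17, 17]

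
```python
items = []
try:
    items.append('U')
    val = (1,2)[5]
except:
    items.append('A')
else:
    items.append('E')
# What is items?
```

Step-by-step execution trace:
1. try: `items.append('U')` → items = ['U'].
2. `val = (1,2)[5]` raises IndexError.
3. bare `except` matches → `items.append('A')` → items = ['U', 'A'].
4. `else` is skipped (an exception was raised).
Result: ['U', 'A']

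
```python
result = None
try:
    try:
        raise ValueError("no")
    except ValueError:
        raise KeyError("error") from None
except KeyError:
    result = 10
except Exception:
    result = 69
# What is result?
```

Step-by-step execution trace:
1. Inner try raises ValueError; inner `except ValueError` catches it.
2. `raise KeyError(...) from None` raises KeyError (from None suppresses __context__, but the active exception is still KeyError).
3. Outer `except KeyError` matches → result = 10.
4. `except Exception` is not reached.
Result: 10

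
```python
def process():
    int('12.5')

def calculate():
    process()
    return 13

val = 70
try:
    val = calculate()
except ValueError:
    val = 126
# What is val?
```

Step-by-step execution trace:
1. val starts at 70.
2. try: `calculate()` calls `process()`.
3. `process()` evaluates `int('12.5')`, which raises ValueError; it propagates through calculate (uncaught).
4. `return 13` in calculate is not reached; the assignment to val does not complete.
5. `except ValueError` matches → val = 126.
Result: 126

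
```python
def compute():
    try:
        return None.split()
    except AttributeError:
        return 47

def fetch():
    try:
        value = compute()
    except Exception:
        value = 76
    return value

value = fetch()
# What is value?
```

Step-by-step execution trace:
1. `fetch()` calls `compute()`.
2. In compute: `None.split()` raises AttributeError; `except AttributeError` catches it → returns 47.
3. In fetch: `value = compute()` → value = 47. No exception reaches fetch.
4. `except Exception` is skipped; fetch returns 47.
5. value = 47.
Result: 47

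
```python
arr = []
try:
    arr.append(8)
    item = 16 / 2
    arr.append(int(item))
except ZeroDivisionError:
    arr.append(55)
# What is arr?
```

Step-by-step execution trace:
1. try: `arr.append(8)` → arr = [8].
2. `item = 16 / 2` → item = 8.0. No exception raised.
3. `arr.append(int(item))` → arr = [8, 8].
4. `except ZeroDivisionError` is skipped (no exception was raised).
Result: [8, 8]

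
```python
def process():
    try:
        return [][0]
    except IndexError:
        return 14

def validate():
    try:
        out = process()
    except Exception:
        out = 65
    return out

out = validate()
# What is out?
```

Step-by-step execution trace:
1. `validate()` calls `process()`.
2. In process: `[][0]` raises IndexError; `except IndexError` catches it → returns 14.
3. In validate: `out = process()` → out = 14. No exception reaches validate.
4. `except Exception` is skipped; validate returns 14.
5. out = 14.
Result: 14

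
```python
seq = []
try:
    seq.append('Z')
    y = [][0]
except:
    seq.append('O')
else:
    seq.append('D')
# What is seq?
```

Step-by-step execution trace:
1. try: `seq.append('Z')` → seq = ['Z'].
2. `y = [][0]` raises IndexError.
3. bare `except` matches → `seq.append('O')` → seq = ['Z', 'O'].
4. `else` is skipped (an exception was raised).
Result: ['Z', 'O']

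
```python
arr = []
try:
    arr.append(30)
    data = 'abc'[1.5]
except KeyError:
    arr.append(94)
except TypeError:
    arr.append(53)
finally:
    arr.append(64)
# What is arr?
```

Step-by-step execution trace:
1. try: `arr.append(30)` → arr = [30].
2. `data = 'abc'[1.5]` raises TypeError.
3. `except KeyError` does not match TypeError; skipped.
4. `except TypeError` matches → `arr.append(53)` → arr = [30, 53].
5. finally always runs: `arr.append(64)` → arr = [30, 53, 64].
Result: [30, 53, 64]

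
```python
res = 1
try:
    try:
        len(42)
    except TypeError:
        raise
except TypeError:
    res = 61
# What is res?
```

Step-by-step execution trace:
1. Inner try: `len(42)` raises TypeError.
2. Inner `except TypeError` matches; bare `raise` re-raises the same TypeError.
3. Outer `except TypeError` matches → res = 61.
Result: 61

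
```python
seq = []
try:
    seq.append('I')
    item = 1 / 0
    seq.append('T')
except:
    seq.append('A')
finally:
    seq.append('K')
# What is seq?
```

Step-by-step execution trace:
1. try: `seq.append('I')` → seq = ['I'].
2. `item = 1 / 0` raises ZeroDivisionError; `seq.append('T')` is not reached.
3. bare `except` matches → `seq.append('A')` → seq = ['I', 'A'].
4. finally always runs: `seq.append('K')` → seq = ['I', 'A', 'K'].
Result: ['I', 'A', 'K']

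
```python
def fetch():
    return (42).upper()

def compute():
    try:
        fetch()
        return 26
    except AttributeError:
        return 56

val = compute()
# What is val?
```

Step-by-step execution trace:
1. `compute()` calls `fetch()`.
2. `fetch()` evaluates `(42).upper()`, which raises AttributeError; it propagates to the caller.
3. `return 26` is not reached.
4. `except AttributeError` in compute matches → returns 56.
5. val = 56.
Result: 56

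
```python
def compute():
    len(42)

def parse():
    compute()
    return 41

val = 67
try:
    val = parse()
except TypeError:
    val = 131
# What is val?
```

Step-by-step execution trace:
1. val starts at 67.
2. try: `parse()` calls `compute()`.
3. `compute()` evaluates `len(42)`, which raises TypeError; it propagates through parse (uncaught).
4. `return 41` in parse is not reached; the assignment to val does not complete.
5. `except TypeError` matches → val = 131.
Result: 131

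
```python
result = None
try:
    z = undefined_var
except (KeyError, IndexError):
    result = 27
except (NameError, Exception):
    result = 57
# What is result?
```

Step-by-step execution trace:
1. `z = undefined_var` raises NameError.
2. `except (KeyError, IndexError)` does not match NameError; skipped.
3. `except (NameError, Exception)` matches (NameError is in the tuple) → result = 57.
Result: 57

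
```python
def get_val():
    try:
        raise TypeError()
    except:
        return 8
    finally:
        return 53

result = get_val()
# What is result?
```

Step-by-step execution trace:
1. `get_val()` enters try: `raise TypeError()` raises TypeError.
2. bare `except` matches → `return 8` sets pending return value 8.
3. Before returning, `finally: return 53` runs and overrides the pending return.
4. get_val() returns 53 → result = 53.
Result: 53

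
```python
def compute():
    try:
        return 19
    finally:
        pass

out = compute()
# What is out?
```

Step-by-step execution trace:
1. `compute()` enters try: `return 19` sets pending return value 19.
2. Before returning, `finally: pass` runs (no effect).
3. compute() returns 19 → out = 19.
Result: 19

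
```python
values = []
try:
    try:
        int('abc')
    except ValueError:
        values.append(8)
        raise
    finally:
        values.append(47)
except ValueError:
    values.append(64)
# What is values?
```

Step-by-step execution trace:
1. Inner try: `int('abc')` raises ValueError.
2. Inner `except ValueError` matches → `values.append(8)` → values = [8].
3. bare `raise` re-raises ValueError.
4. Inner `finally` runs during unwinding: `values.append(47)` → values = [8, 47].
5. Outer `except ValueError` matches → `values.append(64)` → values = [8, 47, 64].
Result: [8, 47, 64]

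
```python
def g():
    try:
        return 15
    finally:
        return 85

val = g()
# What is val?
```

Step-by-step execution trace:
1. `g()` enters try: `return 15` sets pending return value 15.
2. Before returning, `finally: return 85` runs and overrides the pending return.
3. g() returns 85 → val = 85.
Result: 85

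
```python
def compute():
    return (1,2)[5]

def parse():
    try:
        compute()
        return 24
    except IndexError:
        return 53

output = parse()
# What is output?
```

Step-by-step execution trace:
1. `parse()` calls `compute()`.
2. `compute()` evaluates `(1,2)[5]`, which raises IndexError; it propagates to the caller.
3. `return 24` is not reached.
4. `except IndexError` in parse matches → returns 53.
5. output = 53.
Result: 53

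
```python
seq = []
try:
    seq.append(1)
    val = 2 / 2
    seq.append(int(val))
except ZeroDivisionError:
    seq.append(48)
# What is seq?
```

Step-by-step execution trace:
1. try: `seq.append(1)` → seq = [1].
2. `val = 2 / 2` → val = 1.0. No exception raised.
3. `seq.append(int(val))` → seq = [1, 1].
4. `except ZeroDivisionError` is skipped (no exception was raised).
Result: [1, 1]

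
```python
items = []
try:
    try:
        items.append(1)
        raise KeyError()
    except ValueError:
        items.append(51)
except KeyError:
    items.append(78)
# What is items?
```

Step-by-step execution trace:
1. Inner try: `items.append(1)` → items = [1].
2. `raise KeyError()` raises KeyError.
3. Inner `except ValueError` does not match KeyError; exception propagates to outer try.
4. Outer `except KeyError` matches → `items.append(78)` → items = [1, 78].
Result: [1, 78]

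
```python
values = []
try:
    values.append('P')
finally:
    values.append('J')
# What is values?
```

Step-by-step execution trace:
1. try: `values.append('P')` → values = ['P'].
2. The try body completes without raising.
3. finally always runs: `values.append('J')` → values = ['P', 'J'].
Result: ['P', 'J']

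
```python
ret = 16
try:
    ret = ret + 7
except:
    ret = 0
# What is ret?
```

Step-by-step execution trace:
1. ret starts at 16.
2. try: `ret = ret + 7` → ret = 23. No exception raised.
3. `except` is skipped.
Result: 23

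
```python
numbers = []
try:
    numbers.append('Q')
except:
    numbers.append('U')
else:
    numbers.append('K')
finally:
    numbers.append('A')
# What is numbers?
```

Step-by-step execution trace:
1. try: `numbers.append('Q')` → numbers = ['Q']. No exception raised.
2. `except` is skipped.
3. `else` runs: `numbers.append('K')` → numbers = ['Q', 'K'].
4. `finally` always runs: `numbers.append('A')` → numbers = ['Q', 'K', 'A'].
Result: ['Q', 'K', 'A']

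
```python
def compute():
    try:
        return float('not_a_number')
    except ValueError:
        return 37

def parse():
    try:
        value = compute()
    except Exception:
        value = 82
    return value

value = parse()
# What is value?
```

Step-by-step execution trace:
1. `parse()` calls `compute()`.
2. In compute: `float('not_a_number')` raises ValueError; `except ValueError` catches it → returns 37.
3. In parse: `value = compute()` → value = 37. No exception reaches parse.
4. `except Exception` is skipped; parse returns 37.
5. value = 37.
Result: 37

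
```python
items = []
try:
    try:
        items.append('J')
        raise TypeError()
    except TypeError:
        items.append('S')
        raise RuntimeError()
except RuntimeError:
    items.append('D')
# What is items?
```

Step-by-step execution trace:
1. Inner try: `items.append('J')` → items = ['J'].
2. `raise TypeError()` raises TypeError.
3. Inner `except TypeError` matches → `items.append('S')` → items = ['J', 'S'].
4. `raise RuntimeError()` raises RuntimeError; propagates to outer try.
5. Outer `except RuntimeError` matches → `items.append('D')` → items = ['J', 'S', 'D'].
Result: ['J', 'S', 'D']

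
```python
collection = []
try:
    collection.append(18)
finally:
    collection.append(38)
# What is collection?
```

Step-by-step execution trace:
1. try: `collection.append(18)` → collection = [18].
2. The try body completes without raising.
3. finally always runs: `collection.append(38)` → collection = [18, 38].
Result: [18, 38]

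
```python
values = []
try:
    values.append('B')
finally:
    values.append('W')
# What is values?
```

Step-by-step execution trace:
1. try: `values.append('B')` → values = ['B'].
2. The try body completes without raising.
3. finally always runs: `values.append('W')` → values = ['B', 'W'].
Result: ['B', 'W']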